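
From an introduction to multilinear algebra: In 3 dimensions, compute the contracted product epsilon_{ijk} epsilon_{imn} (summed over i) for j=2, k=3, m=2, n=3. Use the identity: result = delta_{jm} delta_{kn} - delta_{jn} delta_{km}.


Using the identity: epsilon_{ijk} epsilon_{imn} = delta_{jm} delta_{kn} - delta_{jn} delta_{km}.
delta_{22} = 1
delta_{33} = 1
delta_{23} = 0
delta_{32} = 0
Result = 1 * 1 - 0 * 0 = 1 - 0 = 1

1


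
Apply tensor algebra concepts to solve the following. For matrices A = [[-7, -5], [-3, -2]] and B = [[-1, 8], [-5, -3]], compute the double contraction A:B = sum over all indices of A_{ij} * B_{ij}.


A:B = sum over all i,j of A_{ij} * B_{ij}.
Row 1: -7*-1=7, -5*8=-40 => row sum = -33
Row 2: -3*-5=15, -2*-3=6 => row sum = 21
Total = -33 + 21 = -12

-12


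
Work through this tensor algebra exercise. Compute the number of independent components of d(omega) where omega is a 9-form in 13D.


The exterior derivative of a p-form is a (p+1)-form.
Its number of independent components is C(n, p+1).
n = 13, p+1 = 10
C(13, 10) = 286

286


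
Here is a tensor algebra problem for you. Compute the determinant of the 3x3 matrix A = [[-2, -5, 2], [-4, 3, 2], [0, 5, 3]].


Expanding along the first row, det(A) = a11*M_11 - a12*M_12 + a13*M_13, where M_1j is the (1,j) minor.
Minor M_11 = 3*3 - 2*5 = -1
Minor M_12 = -4*3 - 2*0 = -12
Minor M_13 = -4*5 - 3*0 = -20
det = -2*(-1) - -5*(-12) + 2*(-20)
    = 2 - 60 + -40
    = -98

-98


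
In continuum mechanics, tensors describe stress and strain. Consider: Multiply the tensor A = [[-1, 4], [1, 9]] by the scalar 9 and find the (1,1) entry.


Scalar multiplication: (cA)_{ij} = c * A_{ij}.
c = 9
A_{11} = -1
(cA)_{11} = 9 * -1 = -9

-9


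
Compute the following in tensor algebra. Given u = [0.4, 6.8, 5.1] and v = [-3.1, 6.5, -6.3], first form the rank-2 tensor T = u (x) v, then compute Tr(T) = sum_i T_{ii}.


The outer product gives T_{ij} = u_i v_j.
The trace (contraction) is Tr(T) = sum_i T_{ii} = sum_i u_i v_i.
Diagonal entries:
T_{11} = u_1 * v_1 = 0.4 * -3.1 = -1.24
T_{22} = u_2 * v_2 = 6.8 * 6.5 = 44.2
T_{33} = u_3 * v_3 = 5.1 * -6.3 = -32.13
Tr(T) = -1.24 + 44.2 + -32.13 = 10.83

10.83


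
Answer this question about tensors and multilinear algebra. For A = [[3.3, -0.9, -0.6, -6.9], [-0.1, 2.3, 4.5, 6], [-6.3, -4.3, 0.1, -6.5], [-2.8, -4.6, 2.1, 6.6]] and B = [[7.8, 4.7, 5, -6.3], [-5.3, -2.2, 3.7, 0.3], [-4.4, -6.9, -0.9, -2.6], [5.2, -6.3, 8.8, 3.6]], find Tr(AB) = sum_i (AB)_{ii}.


Tr(AB) = sum_i (AB)_{ii} where (AB)_{ii} = sum_k A_{ik} B_{ki}.
(AB)_{11} = 3.3*7.8 + -0.9*-5.3 + -0.6*-4.4 + -6.9*5.2 = -2.73
(AB)_{22} = -0.1*4.7 + 2.3*-2.2 + 4.5*-6.9 + 6*-6.3 = -74.38
(AB)_{33} = -6.3*5 + -4.3*3.7 + 0.1*-0.9 + -6.5*8.8 = -104.7
(AB)_{44} = -2.8*-6.3 + -4.6*0.3 + 2.1*-2.6 + 6.6*3.6 = 34.56
Tr(AB) = -2.73 + -74.38 + -104.7 + 34.56 = -147.25

-147.25


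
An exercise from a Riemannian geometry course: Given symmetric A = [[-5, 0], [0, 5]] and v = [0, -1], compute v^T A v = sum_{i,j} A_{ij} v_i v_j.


First compute Av:
(Av)_1 = -5*0 + 0*-1 = 0
(Av)_2 = 0*0 + 5*-1 = -5
Av = [0, -5]
Then v^T (Av) = 0*0 + -1*-5
= 0 + 5 = 5

5


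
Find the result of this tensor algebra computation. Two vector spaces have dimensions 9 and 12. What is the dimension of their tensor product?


The dimension of a tensor product is the product of dimensions.
dim(V) = 9, dim(W) = 12
dim(V (x) W) = 9 * 12 = 108

108


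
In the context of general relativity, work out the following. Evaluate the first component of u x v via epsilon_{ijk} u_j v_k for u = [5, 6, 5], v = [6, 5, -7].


(u x v)_1 = sum_{j,k} epsilon_{1jk} u_j v_k. Only permutations of (1,2,3) contribute; the two non-zero terms are:
eps_{123} u_2 v_3 = 1 * 6 * -7 = -42
eps_{132} u_3 v_2 = -1 * 5 * 5 = -25
(u x v)_1 = -67

-67


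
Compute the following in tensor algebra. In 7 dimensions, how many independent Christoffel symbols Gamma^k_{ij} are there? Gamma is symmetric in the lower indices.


Christoffel symbols Gamma^k_{ij} are symmetric in i,j, so there are d * d(d+1)/2 independent symbols.
d = 7
d(d+1)/2 = 7 * 8 / 2 = 28
Total = 7 * 28 = 196

196


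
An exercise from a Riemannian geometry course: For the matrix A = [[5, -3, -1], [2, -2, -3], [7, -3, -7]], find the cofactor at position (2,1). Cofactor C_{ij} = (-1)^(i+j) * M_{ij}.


To find cofactor C_{21}, delete row 2 and column 1.
The resulting 2x2 submatrix is: [[-3, -1], [-3, -7]]
Minor M_{21} = -3*-7 - -1*-3
  = 21 - 3 = 18
Sign = (-1)^(2+1) = (-1)^3 = -1
Cofactor C_{21} = -1 * 18 = -18

-18


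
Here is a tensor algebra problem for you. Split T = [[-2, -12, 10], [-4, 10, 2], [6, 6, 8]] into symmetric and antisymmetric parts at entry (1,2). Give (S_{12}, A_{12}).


T_{12} = -12
T_{21} = -4
S_{12} = (-12 + -4)/2 = -16/2 = -8
A_{12} = (-12 - -4)/2 = -8/2 = -4
Check: S + A = -8 + -4 = -12 = T_{12}.

(-8, -4)


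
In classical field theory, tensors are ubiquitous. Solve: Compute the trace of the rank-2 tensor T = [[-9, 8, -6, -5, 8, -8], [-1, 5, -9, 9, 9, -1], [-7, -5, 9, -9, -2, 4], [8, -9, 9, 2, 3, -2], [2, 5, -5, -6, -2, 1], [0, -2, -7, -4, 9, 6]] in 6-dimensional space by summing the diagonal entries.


The contraction (trace) of a rank-2 tensor is the sum of its diagonal elements.
Diagonal entries: A[1,1] = -9, A[2,2] = 5, A[3,3] = 9, A[4,4] = 2, A[5,5] = -2, A[6,6] = 6
Tr(A) = -9 + 5 + 9 + 2 + -2 + 6 = 11

11


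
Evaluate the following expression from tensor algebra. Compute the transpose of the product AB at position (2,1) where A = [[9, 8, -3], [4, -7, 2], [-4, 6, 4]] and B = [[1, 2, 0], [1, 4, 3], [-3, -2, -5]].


(AB)^T_{ij} = (AB)_{ji} = sum_k A_{jk} B_{ki}.
For i=2, j=1 we need (AB)_{12}:
A_{11} * B_{12} = 9 * 2 = 18
A_{12} * B_{22} = 8 * 4 = 32
A_{13} * B_{32} = -3 * -2 = 6
Sum = 18 + 32 + 6 = 56

56


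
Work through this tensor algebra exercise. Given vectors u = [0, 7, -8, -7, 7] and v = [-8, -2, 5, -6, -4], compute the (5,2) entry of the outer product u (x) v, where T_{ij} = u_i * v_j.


The outer product entry T_{ij} = u_i * v_j.
We need i=5, j=2.
u_5 = 7, v_2 = -2
T_{5,2} = 7 * -2 = -14

-14


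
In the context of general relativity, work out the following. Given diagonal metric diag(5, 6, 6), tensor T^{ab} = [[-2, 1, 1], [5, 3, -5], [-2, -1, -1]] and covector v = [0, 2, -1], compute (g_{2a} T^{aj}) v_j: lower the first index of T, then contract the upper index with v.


Step 1: lower the first index. For a diagonal metric, g_{ia} T^{aj} = g_{ii} T^{ij} (no sum on i).
g_{22} = 6
S_2{}^1 = 6 * T^{21} = 6 * 5 = 30
S_2{}^2 = 6 * T^{22} = 6 * 3 = 18
S_2{}^3 = 6 * T^{23} = 6 * -5 = -30
Step 2: contract S_2{}^j with v_j.
S_2{}^1 * v_1 = 30 * 0 = 0
S_2{}^2 * v_2 = 18 * 2 = 36
S_2{}^3 * v_3 = -30 * -1 = 30
Result = 0 + 36 + 30 = 66

66


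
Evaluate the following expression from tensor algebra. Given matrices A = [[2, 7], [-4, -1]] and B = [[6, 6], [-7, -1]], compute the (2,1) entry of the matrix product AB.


(AB)_{ij} = sum_k A_{ik} B_{kj}.
For i=2, j=1:
A_{21} * B_{11} = -4 * 6 = -24
A_{22} * B_{21} = -1 * -7 = 7
Sum = -24 + 7 = -17

-17


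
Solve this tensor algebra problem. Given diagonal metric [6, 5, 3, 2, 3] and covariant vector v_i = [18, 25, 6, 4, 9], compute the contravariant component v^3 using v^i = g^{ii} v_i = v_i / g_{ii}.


To raise an index with a diagonal metric: v^i = v_i / g_{ii}.
For index 3: v_3 = 6, g_{33} = 3
v^3 = 6 / 3 = 2

2


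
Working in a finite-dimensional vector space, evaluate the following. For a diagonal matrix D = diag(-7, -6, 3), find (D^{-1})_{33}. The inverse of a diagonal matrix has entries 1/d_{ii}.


For a diagonal matrix, the inverse has entries (D^{-1})_{ii} = 1/d_{ii}.
The diagonal entries are: d_{11} = -7, d_{22} = -6, d_{33} = 3
We need (D^{-1})_{33} = 1/d_{33} = 1/3 = 1/3

1/3


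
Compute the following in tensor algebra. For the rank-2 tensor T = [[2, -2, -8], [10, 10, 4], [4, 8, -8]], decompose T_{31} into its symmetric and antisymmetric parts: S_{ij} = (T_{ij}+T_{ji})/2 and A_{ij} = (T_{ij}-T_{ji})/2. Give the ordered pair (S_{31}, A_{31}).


T_{31} = 4
T_{13} = -8
S_{31} = (4 + -8)/2 = -4/2 = -2
A_{31} = (4 - -8)/2 = 12/2 = 6
Check: S + A = -2 + 6 = 4 = T_{31}.

(-2, 6)


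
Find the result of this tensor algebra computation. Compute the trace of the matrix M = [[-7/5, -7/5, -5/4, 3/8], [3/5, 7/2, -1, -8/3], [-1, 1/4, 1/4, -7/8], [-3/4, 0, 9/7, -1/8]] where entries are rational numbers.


The trace is the sum of diagonal entries.
Diagonal: M[1,1] = -7/5, M[2,2] = 7/2, M[3,3] = 1/4, M[4,4] = -1/8
Tr(M) = -7/5 + 7/2 + 1/4 + -1/8
Computing step by step:
After adding M[1,1]: -7/5
After adding M[2,2]: 21/10
After adding M[3,3]: 47/20
After adding M[4,4]: 89/40
Tr(M) = 89/40

89/40


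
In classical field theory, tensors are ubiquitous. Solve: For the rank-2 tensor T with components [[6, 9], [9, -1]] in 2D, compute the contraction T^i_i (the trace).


The contraction (trace) of a rank-2 tensor is the sum of its diagonal elements.
Diagonal entries: A[1,1] = 6, A[2,2] = -1
Tr(A) = 6 + -1 = 5

5


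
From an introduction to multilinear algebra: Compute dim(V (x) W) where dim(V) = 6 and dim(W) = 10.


The dimension of a tensor product is the product of dimensions.
dim(V) = 6, dim(W) = 10
dim(V (x) W) = 6 * 10 = 60

60


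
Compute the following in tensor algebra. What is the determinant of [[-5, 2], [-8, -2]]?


For a 2x2 matrix [[a, b], [c, d]], det = a*d - b*c.
a = -5, b = 2, c = -8, d = -2
a*d = -5 * -2 = 10
b*c = 2 * -8 = -16
det = 10 - -16 = 26

26


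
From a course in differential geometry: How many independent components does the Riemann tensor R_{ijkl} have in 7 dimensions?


The Riemann tensor in d dimensions has d^2(d^2 - 1)/12 independent components.
d = 7, so d^2 = 49
d^2 - 1 = 48
d^2(d^2 - 1) = 49 * 48 = 2352
Divide by 12: 2352 / 12 = 196

196


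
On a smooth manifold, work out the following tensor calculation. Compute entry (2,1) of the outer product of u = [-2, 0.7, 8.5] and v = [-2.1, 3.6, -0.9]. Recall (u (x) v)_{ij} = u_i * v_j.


The outer product entry T_{ij} = u_i * v_j.
We need i=2, j=1.
u_2 = 0.7, v_1 = -2.1
T_{2,1} = 0.7 * -2.1 = -1.47

-1.47


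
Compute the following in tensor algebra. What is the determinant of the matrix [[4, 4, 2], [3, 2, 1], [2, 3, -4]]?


Expanding along the first row, det(A) = a11*M_11 - a12*M_12 + a13*M_13, where M_1j is the (1,j) minor.
Minor M_11 = 2*-4 - 1*3 = -11
Minor M_12 = 3*-4 - 1*2 = -14
Minor M_13 = 3*3 - 2*2 = 5
det = 4*(-11) - 4*(-14) + 2*(5)
    = -44 - -56 + 10
    = 22

22


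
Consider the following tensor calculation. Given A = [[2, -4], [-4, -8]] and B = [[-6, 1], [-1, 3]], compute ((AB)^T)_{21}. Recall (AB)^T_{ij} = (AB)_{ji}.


(AB)^T_{ij} = (AB)_{ji} = sum_k A_{jk} B_{ki}.
For i=2, j=1 we need (AB)_{12}:
A_{11} * B_{12} = 2 * 1 = 2
A_{12} * B_{22} = -4 * 3 = -12
Sum = 2 + -12 = -10

-10


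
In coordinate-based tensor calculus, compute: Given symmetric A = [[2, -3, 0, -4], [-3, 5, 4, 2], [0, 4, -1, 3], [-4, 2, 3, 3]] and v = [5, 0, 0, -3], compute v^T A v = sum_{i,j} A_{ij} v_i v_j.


First compute Av:
(Av)_1 = 2*5 + -3*0 + 0*0 + -4*-3 = 22
(Av)_2 = -3*5 + 5*0 + 4*0 + 2*-3 = -21
(Av)_3 = 0*5 + 4*0 + -1*0 + 3*-3 = -9
(Av)_4 = -4*5 + 2*0 + 3*0 + 3*-3 = -29
Av = [22, -21, -9, -29]
Then v^T (Av) = 5*22 + 0*-21 + 0*-9 + -3*-29
= 110 + 0 + 0 + 87 = 197

197


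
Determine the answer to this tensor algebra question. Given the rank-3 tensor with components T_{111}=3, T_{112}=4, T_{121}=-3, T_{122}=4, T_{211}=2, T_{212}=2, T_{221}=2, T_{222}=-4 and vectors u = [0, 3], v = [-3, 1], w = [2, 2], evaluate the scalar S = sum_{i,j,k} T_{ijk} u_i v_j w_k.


S = sum over i,j,k of T_{ijk} u_i v_j w_k. Expanding all 8 terms:
T_{111}*u_1*v_1*w_1 = 3*0*-3*2 = 0  (running total: 0)
T_{112}*u_1*v_1*w_2 = 4*0*-3*2 = 0  (running total: 0)
T_{121}*u_1*v_2*w_1 = -3*0*1*2 = 0  (running total: 0)
T_{122}*u_1*v_2*w_2 = 4*0*1*2 = 0  (running total: 0)
T_{211}*u_2*v_1*w_1 = 2*3*-3*2 = -36  (running total: -36)
T_{212}*u_2*v_1*w_2 = 2*3*-3*2 = -36  (running total: -72)
T_{221}*u_2*v_2*w_1 = 2*3*1*2 = 12  (running total: -60)
T_{222}*u_2*v_2*w_2 = -4*3*1*2 = -24  (running total: -84)
S = -84

-84


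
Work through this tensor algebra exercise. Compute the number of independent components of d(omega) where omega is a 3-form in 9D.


The exterior derivative of a p-form is a (p+1)-form.
Its number of independent components is C(n, p+1).
n = 9, p+1 = 4
C(9, 4) = 126

126


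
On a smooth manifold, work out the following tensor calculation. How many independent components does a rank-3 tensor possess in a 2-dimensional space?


The number of components of a rank-r tensor in d dimensions is d^r.
Here d = 2 and r = 3.
2^3 = 8

8


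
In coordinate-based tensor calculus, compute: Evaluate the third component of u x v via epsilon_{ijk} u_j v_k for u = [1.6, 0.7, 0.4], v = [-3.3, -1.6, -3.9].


(u x v)_3 = sum_{j,k} epsilon_{3jk} u_j v_k. Only permutations of (1,2,3) contribute; the two non-zero terms are:
eps_{312} u_1 v_2 = 1 * 1.6 * -1.6 = -2.56
eps_{321} u_2 v_1 = -1 * 0.7 * -3.3 = 2.31
(u x v)_3 = -0.25

-0.25


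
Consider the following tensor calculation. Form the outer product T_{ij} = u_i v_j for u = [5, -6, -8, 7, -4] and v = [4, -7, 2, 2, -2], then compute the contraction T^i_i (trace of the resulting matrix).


The outer product gives T_{ij} = u_i v_j.
The trace (contraction) is Tr(T) = sum_i T_{ii} = sum_i u_i v_i.
Diagonal entries:
T_{11} = u_1 * v_1 = 5 * 4 = 20
T_{22} = u_2 * v_2 = -6 * -7 = 42
T_{33} = u_3 * v_3 = -8 * 2 = -16
T_{44} = u_4 * v_4 = 7 * 2 = 14
T_{55} = u_5 * v_5 = -4 * -2 = 8
Tr(T) = 20 + 42 + -16 + 14 + 8 = 68

68


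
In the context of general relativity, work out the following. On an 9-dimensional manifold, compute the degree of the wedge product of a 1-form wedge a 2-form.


The degree of a wedge product is the sum of the degrees of the individual forms.
Degrees: 1, 2
Total degree = 1 + 2 = 3

3


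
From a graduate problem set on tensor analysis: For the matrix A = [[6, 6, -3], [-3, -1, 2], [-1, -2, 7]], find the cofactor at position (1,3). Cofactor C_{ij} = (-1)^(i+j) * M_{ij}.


To find cofactor C_{13}, delete row 1 and column 3.
The resulting 2x2 submatrix is: [[-3, -1], [-1, -2]]
Minor M_{13} = -3*-2 - -1*-1
  = 6 - 1 = 5
Sign = (-1)^(1+3) = (-1)^4 = 1
Cofactor C_{13} = 1 * 5 = 5

5


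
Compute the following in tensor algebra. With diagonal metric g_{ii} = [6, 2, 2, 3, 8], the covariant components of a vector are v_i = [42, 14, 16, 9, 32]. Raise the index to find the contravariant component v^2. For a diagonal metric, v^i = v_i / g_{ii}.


To raise an index with a diagonal metric: v^i = v_i / g_{ii}.
For index 2: v_2 = 14, g_{22} = 2
v^2 = 14 / 2 = 7

7


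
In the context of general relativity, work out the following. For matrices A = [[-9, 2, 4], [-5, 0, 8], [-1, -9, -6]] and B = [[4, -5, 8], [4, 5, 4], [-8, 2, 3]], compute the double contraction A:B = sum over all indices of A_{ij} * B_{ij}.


A:B = sum over all i,j of A_{ij} * B_{ij}.
Row 1: -9*4=-36, 2*-5=-10, 4*8=32 => row sum = -14
Row 2: -5*4=-20, 0*5=0, 8*4=32 => row sum = 12
Row 3: -1*-8=8, -9*2=-18, -6*3=-18 => row sum = -28
Total = -14 + 12 + -28 = -30

-30


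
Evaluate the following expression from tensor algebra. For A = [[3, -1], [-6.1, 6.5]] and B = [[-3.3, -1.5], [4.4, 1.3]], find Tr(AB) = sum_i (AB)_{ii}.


Tr(AB) = sum_i (AB)_{ii} where (AB)_{ii} = sum_k A_{ik} B_{ki}.
(AB)_{11} = 3*-3.3 + -1*4.4 = -14.3
(AB)_{22} = -6.1*-1.5 + 6.5*1.3 = 17.6
Tr(AB) = -14.3 + 17.6 = 3.3

3.3


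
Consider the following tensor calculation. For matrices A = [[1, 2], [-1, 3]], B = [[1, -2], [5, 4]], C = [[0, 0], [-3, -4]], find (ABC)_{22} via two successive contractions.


(ABC)_{22} = sum_m (AB)_{2m} C_{m2}. First compute row 2 of AB.
(AB)_{21} = -1*1 + 3*5 = 14
(AB)_{22} = -1*-2 + 3*4 = 14
Now contract with column 2 of C:
(AB)_{21} * C_{12} = 14 * 0 = 0
(AB)_{22} * C_{22} = 14 * -4 = -56
(ABC)_{22} = 0 + -56 = -56

-56


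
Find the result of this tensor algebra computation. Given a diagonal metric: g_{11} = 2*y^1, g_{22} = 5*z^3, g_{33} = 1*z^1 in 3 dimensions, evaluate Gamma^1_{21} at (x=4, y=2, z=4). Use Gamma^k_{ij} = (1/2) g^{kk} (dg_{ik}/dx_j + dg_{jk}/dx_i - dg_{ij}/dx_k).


For a diagonal metric, Gamma^k_{ij} = (1/2) g^{kk} (dg_{ik}/dx_j + dg_{jk}/dx_i - dg_{ij}/dx_k).
The metric is diagonal, so g_{ab} = 0 for a != b.
At the given point: g_{11} = 4, g_{22} = 320, g_{33} = 4
g^{11} = 1/4
dg_{21}/dx_1 = 0 (off-diagonal)
dg_{11}/dx_2 = dg_{11}/dx_2 = 2
dg_{21}/dx_1 = 0 (off-diagonal)
Numerator = 0 + 2 - 0 = 2
Gamma^1_{21} = 2 / (2 * 4) = 1/4

1/4


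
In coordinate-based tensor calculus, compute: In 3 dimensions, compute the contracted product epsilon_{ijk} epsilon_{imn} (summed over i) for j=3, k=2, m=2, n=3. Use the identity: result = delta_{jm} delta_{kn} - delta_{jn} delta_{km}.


Using the identity: epsilon_{ijk} epsilon_{imn} = delta_{jm} delta_{kn} - delta_{jn} delta_{km}.
delta_{32} = 0
delta_{23} = 0
delta_{33} = 1
delta_{22} = 1
Result = 0 * 0 - 1 * 1 = 0 - 1 = -1

-1


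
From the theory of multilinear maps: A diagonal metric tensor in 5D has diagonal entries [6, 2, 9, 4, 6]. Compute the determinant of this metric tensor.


For a diagonal metric, the determinant is the product of diagonal entries.
Diagonal entries: 6, 2, 9, 4, 6
det(g) = 6 * 2 * 9 * 4 * 6 = 2592

2592


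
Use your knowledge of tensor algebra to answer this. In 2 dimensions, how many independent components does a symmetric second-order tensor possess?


A symmetric rank-2 tensor in d dimensions has d(d+1)/2 independent components.
d = 2
d(d+1)/2 = 2 * 3 / 2 = 6 / 2 = 3

3


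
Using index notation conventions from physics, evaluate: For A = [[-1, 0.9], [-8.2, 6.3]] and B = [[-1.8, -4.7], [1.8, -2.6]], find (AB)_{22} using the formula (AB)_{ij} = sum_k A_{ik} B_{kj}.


(AB)_{ij} = sum_k A_{ik} B_{kj}.
For i=2, j=2:
A_{21} * B_{12} = -8.2 * -4.7 = 38.54
A_{22} * B_{22} = 6.3 * -2.6 = -16.38
Sum = 38.54 + -16.38 = 22.16

22.16


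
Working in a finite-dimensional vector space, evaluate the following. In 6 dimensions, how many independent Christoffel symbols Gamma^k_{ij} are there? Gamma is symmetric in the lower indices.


Christoffel symbols Gamma^k_{ij} are symmetric in i,j, so there are d * d(d+1)/2 independent symbols.
d = 6
d(d+1)/2 = 6 * 7 / 2 = 21
Total = 6 * 21 = 126

126


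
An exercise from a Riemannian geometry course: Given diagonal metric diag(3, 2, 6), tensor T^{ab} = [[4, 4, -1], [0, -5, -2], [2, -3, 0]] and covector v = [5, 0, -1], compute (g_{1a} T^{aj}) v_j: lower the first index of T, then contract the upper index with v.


Step 1: lower the first index. For a diagonal metric, g_{ia} T^{aj} = g_{ii} T^{ij} (no sum on i).
g_{11} = 3
S_1{}^1 = 3 * T^{11} = 3 * 4 = 12
S_1{}^2 = 3 * T^{12} = 3 * 4 = 12
S_1{}^3 = 3 * T^{13} = 3 * -1 = -3
Step 2: contract S_1{}^j with v_j.
S_1{}^1 * v_1 = 12 * 5 = 60
S_1{}^2 * v_2 = 12 * 0 = 0
S_1{}^3 * v_3 = -3 * -1 = 3
Result = 60 + 0 + 3 = 63

63


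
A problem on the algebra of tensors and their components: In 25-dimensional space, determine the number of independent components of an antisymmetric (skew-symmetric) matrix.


An antisymmetric rank-2 tensor satisfies A_{ij} = -A_{ji}, so diagonal entries are zero.
The independent components are the upper-triangular entries: C(n, 2) = n(n-1)/2.
n = 25
C(25, 2) = 25 * 24 / 2 = 600 / 2 = 300

300


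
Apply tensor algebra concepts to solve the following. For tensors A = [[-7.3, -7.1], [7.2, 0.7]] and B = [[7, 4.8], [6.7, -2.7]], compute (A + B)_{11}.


Tensor addition is component-wise: (A + B)_{ij} = A_{ij} + B_{ij}.
A_{11} = -7.3
B_{11} = 7
(A + B)_{11} = -7.3 + 7 = -0.3

-0.3


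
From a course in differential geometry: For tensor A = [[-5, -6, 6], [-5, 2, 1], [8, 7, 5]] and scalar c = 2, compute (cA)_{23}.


Scalar multiplication: (cA)_{ij} = c * A_{ij}.
c = 2
A_{23} = 1
(cA)_{23} = 2 * 1 = 2

2


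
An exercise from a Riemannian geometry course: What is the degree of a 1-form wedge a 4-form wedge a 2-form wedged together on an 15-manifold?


The degree of a wedge product is the sum of the degrees of the individual forms.
Degrees: 1, 4, 2
Total degree = 1 + 4 + 2 = 7

7


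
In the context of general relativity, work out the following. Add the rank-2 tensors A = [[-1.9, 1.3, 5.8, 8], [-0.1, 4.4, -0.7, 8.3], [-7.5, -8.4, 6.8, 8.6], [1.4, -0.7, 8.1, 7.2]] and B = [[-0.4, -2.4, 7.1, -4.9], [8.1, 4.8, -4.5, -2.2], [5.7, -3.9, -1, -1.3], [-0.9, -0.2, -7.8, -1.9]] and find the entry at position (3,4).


Tensor addition is component-wise: (A + B)_{ij} = A_{ij} + B_{ij}.
A_{34} = 8.6
B_{34} = -1.3
(A + B)_{34} = 8.6 + -1.3 = 7.3

7.3


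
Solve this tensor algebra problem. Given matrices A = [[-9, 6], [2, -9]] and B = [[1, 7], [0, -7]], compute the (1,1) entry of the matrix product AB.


(AB)_{ij} = sum_k A_{ik} B_{kj}.
For i=1, j=1:
A_{11} * B_{11} = -9 * 1 = -9
A_{12} * B_{21} = 6 * 0 = 0
Sum = -9 + 0 = -9

-9


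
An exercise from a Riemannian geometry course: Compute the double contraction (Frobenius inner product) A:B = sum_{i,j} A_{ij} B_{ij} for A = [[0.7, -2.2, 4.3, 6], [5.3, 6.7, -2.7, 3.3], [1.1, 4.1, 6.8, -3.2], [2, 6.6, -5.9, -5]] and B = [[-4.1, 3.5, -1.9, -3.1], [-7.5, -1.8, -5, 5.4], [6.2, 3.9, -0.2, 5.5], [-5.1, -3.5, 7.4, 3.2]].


A:B = sum over all i,j of A_{ij} * B_{ij}.
Row 1: 0.7*-4.1=-2.87, -2.2*3.5=-7.7, 4.3*-1.9=-8.17, 6*-3.1=-18.6 => row sum = -37.34
Row 2: 5.3*-7.5=-39.75, 6.7*-1.8=-12.06, -2.7*-5=13.5, 3.3*5.4=17.82 => row sum = -20.49
Row 3: 1.1*6.2=6.82, 4.1*3.9=15.99, 6.8*-0.2=-1.36, -3.2*5.5=-17.6 => row sum = 3.85
Row 4: 2*-5.1=-10.2, 6.6*-3.5=-23.1, -5.9*7.4=-43.66, -5*3.2=-16 => row sum = -92.96
Total = -37.34 + -20.49 + 3.85 + -92.96 = -146.94

-146.94


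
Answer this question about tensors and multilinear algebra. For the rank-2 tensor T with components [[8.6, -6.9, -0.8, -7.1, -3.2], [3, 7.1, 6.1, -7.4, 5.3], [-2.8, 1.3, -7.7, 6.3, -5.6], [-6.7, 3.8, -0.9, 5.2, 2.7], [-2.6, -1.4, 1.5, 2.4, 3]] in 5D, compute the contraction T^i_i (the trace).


The contraction (trace) of a rank-2 tensor is the sum of its diagonal elements.
Diagonal entries: A[1,1] = 8.6, A[2,2] = 7.1, A[3,3] = -7.7, A[4,4] = 5.2, A[5,5] = 3
Tr(A) = 8.6 + 7.1 + -7.7 + 5.2 + 3 = 16.2

16.2


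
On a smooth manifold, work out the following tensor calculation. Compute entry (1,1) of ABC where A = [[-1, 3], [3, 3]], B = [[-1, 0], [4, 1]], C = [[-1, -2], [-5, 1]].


(ABC)_{11} = sum_m (AB)_{1m} C_{m1}. First compute row 1 of AB.
(AB)_{11} = -1*-1 + 3*4 = 13
(AB)_{12} = -1*0 + 3*1 = 3
Now contract with column 1 of C:
(AB)_{11} * C_{11} = 13 * -1 = -13
(AB)_{12} * C_{21} = 3 * -5 = -15
(ABC)_{11} = -13 + -15 = -28

-28


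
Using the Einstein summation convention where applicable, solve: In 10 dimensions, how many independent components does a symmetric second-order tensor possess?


A symmetric rank-2 tensor in d dimensions has d(d+1)/2 independent components.
d = 10
d(d+1)/2 = 10 * 11 / 2 = 110 / 2 = 55

55


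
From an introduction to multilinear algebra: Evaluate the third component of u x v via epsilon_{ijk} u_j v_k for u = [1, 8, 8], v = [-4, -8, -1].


(u x v)_3 = sum_{j,k} epsilon_{3jk} u_j v_k. Only permutations of (1,2,3) contribute; the two non-zero terms are:
eps_{312} u_1 v_2 = 1 * 1 * -8 = -8
eps_{321} u_2 v_1 = -1 * 8 * -4 = 32
(u x v)_3 = 24

24


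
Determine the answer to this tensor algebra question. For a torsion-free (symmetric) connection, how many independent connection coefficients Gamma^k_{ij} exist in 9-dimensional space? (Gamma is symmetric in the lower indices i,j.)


Christoffel symbols Gamma^k_{ij} are symmetric in i,j, so there are d * d(d+1)/2 independent symbols.
d = 9
d(d+1)/2 = 9 * 10 / 2 = 45
Total = 9 * 45 = 405

405


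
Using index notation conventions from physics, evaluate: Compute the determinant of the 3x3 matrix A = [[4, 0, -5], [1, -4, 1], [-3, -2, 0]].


Expanding along the first row, det(A) = a11*M_11 - a12*M_12 + a13*M_13, where M_1j is the (1,j) minor.
Minor M_11 = -4*0 - 1*-2 = 2
Minor M_12 = 1*0 - 1*-3 = 3
Minor M_13 = 1*-2 - -4*-3 = -14
det = 4*(2) - 0*(3) + -5*(-14)
    = 8 - 0 + 70
    = 78

78


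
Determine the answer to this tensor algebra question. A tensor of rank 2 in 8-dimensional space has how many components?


The number of components of a rank-r tensor in d dimensions is d^r.
Here d = 8 and r = 2.
8^2 = 64

64


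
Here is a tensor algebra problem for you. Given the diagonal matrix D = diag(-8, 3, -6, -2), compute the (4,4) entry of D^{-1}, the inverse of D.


For a diagonal matrix, the inverse has entries (D^{-1})_{ii} = 1/d_{ii}.
The diagonal entries are: d_{11} = -8, d_{22} = 3, d_{33} = -6, d_{44} = -2
We need (D^{-1})_{44} = 1/d_{44} = 1/-2 = -1/2

-1/2


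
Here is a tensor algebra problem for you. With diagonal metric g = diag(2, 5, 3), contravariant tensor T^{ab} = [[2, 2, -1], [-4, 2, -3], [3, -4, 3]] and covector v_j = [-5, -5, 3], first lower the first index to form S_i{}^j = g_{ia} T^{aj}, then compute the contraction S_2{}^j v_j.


Step 1: lower the first index. For a diagonal metric, g_{ia} T^{aj} = g_{ii} T^{ij} (no sum on i).
g_{22} = 5
S_2{}^1 = 5 * T^{21} = 5 * -4 = -20
S_2{}^2 = 5 * T^{22} = 5 * 2 = 10
S_2{}^3 = 5 * T^{23} = 5 * -3 = -15
Step 2: contract S_2{}^j with v_j.
S_2{}^1 * v_1 = -20 * -5 = 100
S_2{}^2 * v_2 = 10 * -5 = -50
S_2{}^3 * v_3 = -15 * 3 = -45
Result = 100 + -50 + -45 = 5

5


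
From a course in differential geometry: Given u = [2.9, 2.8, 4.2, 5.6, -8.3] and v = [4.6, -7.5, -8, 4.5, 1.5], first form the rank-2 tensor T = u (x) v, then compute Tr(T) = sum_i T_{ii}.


The outer product gives T_{ij} = u_i v_j.
The trace (contraction) is Tr(T) = sum_i T_{ii} = sum_i u_i v_i.
Diagonal entries:
T_{11} = u_1 * v_1 = 2.9 * 4.6 = 13.34
T_{22} = u_2 * v_2 = 2.8 * -7.5 = -21
T_{33} = u_3 * v_3 = 4.2 * -8 = -33.6
T_{44} = u_4 * v_4 = 5.6 * 4.5 = 25.2
T_{55} = u_5 * v_5 = -8.3 * 1.5 = -12.45
Tr(T) = 13.34 + -21 + -33.6 + 25.2 + -12.45 = -28.51

-28.51


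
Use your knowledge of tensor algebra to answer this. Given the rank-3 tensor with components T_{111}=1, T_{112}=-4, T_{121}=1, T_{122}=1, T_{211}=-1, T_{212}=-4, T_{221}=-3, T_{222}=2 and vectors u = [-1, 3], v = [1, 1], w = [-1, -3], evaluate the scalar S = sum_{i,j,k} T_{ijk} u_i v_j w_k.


S = sum over i,j,k of T_{ijk} u_i v_j w_k. Expanding all 8 terms:
T_{111}*u_1*v_1*w_1 = 1*-1*1*-1 = 1  (running total: 1)
T_{112}*u_1*v_1*w_2 = -4*-1*1*-3 = -12  (running total: -11)
T_{121}*u_1*v_2*w_1 = 1*-1*1*-1 = 1  (running total: -10)
T_{122}*u_1*v_2*w_2 = 1*-1*1*-3 = 3  (running total: -7)
T_{211}*u_2*v_1*w_1 = -1*3*1*-1 = 3  (running total: -4)
T_{212}*u_2*v_1*w_2 = -4*3*1*-3 = 36  (running total: 32)
T_{221}*u_2*v_2*w_1 = -3*3*1*-1 = 9  (running total: 41)
T_{222}*u_2*v_2*w_2 = 2*3*1*-3 = -18  (running total: 23)
S = 23

23


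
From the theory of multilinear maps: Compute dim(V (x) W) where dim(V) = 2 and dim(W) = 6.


The dimension of a tensor product is the product of dimensions.
dim(V) = 2, dim(W) = 6
dim(V (x) W) = 2 * 6 = 12

12


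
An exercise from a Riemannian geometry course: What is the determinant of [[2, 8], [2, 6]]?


For a 2x2 matrix [[a, b], [c, d]], det = a*d - b*c.
a = 2, b = 8, c = 2, d = 6
a*d = 2 * 6 = 12
b*c = 8 * 2 = 16
det = 12 - 16 = -4

-4


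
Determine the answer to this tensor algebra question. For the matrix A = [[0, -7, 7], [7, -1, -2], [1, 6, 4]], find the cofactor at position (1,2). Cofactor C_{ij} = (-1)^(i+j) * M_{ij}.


To find cofactor C_{12}, delete row 1 and column 2.
The resulting 2x2 submatrix is: [[7, -2], [1, 4]]
Minor M_{12} = 7*4 - -2*1
  = 28 - -2 = 30
Sign = (-1)^(1+2) = (-1)^3 = -1
Cofactor C_{12} = -1 * 30 = -30

-30


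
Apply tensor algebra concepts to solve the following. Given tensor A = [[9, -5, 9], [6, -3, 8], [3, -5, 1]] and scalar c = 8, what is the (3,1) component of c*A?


Scalar multiplication: (cA)_{ij} = c * A_{ij}.
c = 8
A_{31} = 3
(cA)_{31} = 8 * 3 = 24

24


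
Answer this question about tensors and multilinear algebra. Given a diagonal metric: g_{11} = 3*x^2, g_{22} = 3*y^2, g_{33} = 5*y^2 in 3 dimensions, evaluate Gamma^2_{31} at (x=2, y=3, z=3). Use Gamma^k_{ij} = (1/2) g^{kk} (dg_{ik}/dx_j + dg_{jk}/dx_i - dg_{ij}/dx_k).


For a diagonal metric, Gamma^k_{ij} = (1/2) g^{kk} (dg_{ik}/dx_j + dg_{jk}/dx_i - dg_{ij}/dx_k).
The metric is diagonal, so g_{ab} = 0 for a != b.
At the given point: g_{11} = 12, g_{22} = 27, g_{33} = 45
g^{22} = 1/27
dg_{32}/dx_1 = 0 (off-diagonal)
dg_{12}/dx_3 = 0 (off-diagonal)
dg_{31}/dx_2 = 0 (off-diagonal)
Numerator = 0 + 0 - 0 = 0
Gamma^2_{31} = 0 / (2 * 27) = 0

0


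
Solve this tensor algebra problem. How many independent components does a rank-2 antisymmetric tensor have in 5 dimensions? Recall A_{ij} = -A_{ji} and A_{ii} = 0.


An antisymmetric rank-2 tensor satisfies A_{ij} = -A_{ji}, so diagonal entries are zero.
The independent components are the upper-triangular entries: C(n, 2) = n(n-1)/2.
n = 5
C(5, 2) = 5 * 4 / 2 = 20 / 2 = 10

10


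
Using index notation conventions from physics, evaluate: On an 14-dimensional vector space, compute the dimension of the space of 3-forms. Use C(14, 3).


The dimension of the space of p-forms on an n-dimensional space is C(n, p).
n = 14, p = 3
C(14, 3) = 14! / (3! * 11!) = 364

364


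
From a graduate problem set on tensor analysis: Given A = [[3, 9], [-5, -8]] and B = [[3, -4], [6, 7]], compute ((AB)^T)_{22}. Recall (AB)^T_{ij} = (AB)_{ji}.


(AB)^T_{ij} = (AB)_{ji} = sum_k A_{jk} B_{ki}.
For i=2, j=2 we need (AB)_{22}:
A_{21} * B_{12} = -5 * -4 = 20
A_{22} * B_{22} = -8 * 7 = -56
Sum = 20 + -56 = -36

-36


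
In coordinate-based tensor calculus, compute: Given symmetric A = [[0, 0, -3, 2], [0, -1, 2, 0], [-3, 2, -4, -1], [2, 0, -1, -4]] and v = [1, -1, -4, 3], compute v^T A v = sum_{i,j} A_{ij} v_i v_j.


First compute Av:
(Av)_1 = 0*1 + 0*-1 + -3*-4 + 2*3 = 18
(Av)_2 = 0*1 + -1*-1 + 2*-4 + 0*3 = -7
(Av)_3 = -3*1 + 2*-1 + -4*-4 + -1*3 = 8
(Av)_4 = 2*1 + 0*-1 + -1*-4 + -4*3 = -6
Av = [18, -7, 8, -6]
Then v^T (Av) = 1*18 + -1*-7 + -4*8 + 3*-6
= 18 + 7 + -32 + -18 = -25

-25


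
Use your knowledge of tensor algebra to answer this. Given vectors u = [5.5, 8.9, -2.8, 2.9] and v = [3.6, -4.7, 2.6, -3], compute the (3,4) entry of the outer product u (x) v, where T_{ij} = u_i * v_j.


The outer product entry T_{ij} = u_i * v_j.
We need i=3, j=4.
u_3 = -2.8, v_4 = -3
T_{3,4} = -2.8 * -3 = 8.4

8.4


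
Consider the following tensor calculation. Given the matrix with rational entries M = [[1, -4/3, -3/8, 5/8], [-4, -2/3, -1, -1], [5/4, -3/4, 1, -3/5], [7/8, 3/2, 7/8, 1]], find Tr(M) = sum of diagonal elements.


The trace is the sum of diagonal entries.
Diagonal: M[1,1] = 1, M[2,2] = -2/3, M[3,3] = 1, M[4,4] = 1
Tr(M) = 1 + -2/3 + 1 + 1
Computing step by step:
After adding M[1,1]: 1
After adding M[2,2]: 1/3
After adding M[3,3]: 4/3
After adding M[4,4]: 7/3
Tr(M) = 7/3

7/3


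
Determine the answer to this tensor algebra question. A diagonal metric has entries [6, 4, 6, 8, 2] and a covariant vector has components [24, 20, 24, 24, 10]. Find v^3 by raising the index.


To raise an index with a diagonal metric: v^i = v_i / g_{ii}.
For index 3: v_3 = 24, g_{33} = 6
v^3 = 24 / 6 = 4

4


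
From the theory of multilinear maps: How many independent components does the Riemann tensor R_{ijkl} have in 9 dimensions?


The Riemann tensor in d dimensions has d^2(d^2 - 1)/12 independent components.
d = 9, so d^2 = 81
d^2 - 1 = 80
d^2(d^2 - 1) = 81 * 80 = 6480
Divide by 12: 6480 / 12 = 540

540


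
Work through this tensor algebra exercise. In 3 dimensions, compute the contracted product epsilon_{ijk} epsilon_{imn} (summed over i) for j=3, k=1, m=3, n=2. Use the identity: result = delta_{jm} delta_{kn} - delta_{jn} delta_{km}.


Using the identity: epsilon_{ijk} epsilon_{imn} = delta_{jm} delta_{kn} - delta_{jn} delta_{km}.
delta_{33} = 1
delta_{12} = 0
delta_{32} = 0
delta_{13} = 0
Result = 1 * 0 - 0 * 0 = 0 - 0 = 0

0


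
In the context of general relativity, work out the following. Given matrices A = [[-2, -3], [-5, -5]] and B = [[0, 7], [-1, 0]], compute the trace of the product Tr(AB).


Tr(AB) = sum_i (AB)_{ii} where (AB)_{ii} = sum_k A_{ik} B_{ki}.
(AB)_{11} = -2*0 + -3*-1 = 3
(AB)_{22} = -5*7 + -5*0 = -35
Tr(AB) = 3 + -35 = -32

-32


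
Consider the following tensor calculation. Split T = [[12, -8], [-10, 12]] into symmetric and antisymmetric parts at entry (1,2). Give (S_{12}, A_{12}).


T_{12} = -8
T_{21} = -10
S_{12} = (-8 + -10)/2 = -18/2 = -9
A_{12} = (-8 - -10)/2 = 2/2 = 1
Check: S + A = -9 + 1 = -8 = T_{12}.

(-9, 1)


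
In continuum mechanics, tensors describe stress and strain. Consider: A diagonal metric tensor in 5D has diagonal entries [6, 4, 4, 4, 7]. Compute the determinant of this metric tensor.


For a diagonal metric, the determinant is the product of diagonal entries.
Diagonal entries: 6, 4, 4, 4, 7
det(g) = 6 * 4 * 4 * 4 * 7 = 2688

2688


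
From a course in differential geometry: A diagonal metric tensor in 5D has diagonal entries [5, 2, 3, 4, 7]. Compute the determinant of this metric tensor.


For a diagonal metric, the determinant is the product of diagonal entries.
Diagonal entries: 5, 2, 3, 4, 7
det(g) = 5 * 2 * 3 * 4 * 7 = 840

840


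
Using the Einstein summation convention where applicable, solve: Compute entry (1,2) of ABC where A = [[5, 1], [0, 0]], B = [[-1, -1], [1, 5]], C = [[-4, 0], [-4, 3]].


(ABC)_{12} = sum_m (AB)_{1m} C_{m2}. First compute row 1 of AB.
(AB)_{11} = 5*-1 + 1*1 = -4
(AB)_{12} = 5*-1 + 1*5 = 0
Now contract with column 2 of C:
(AB)_{11} * C_{12} = -4 * 0 = 0
(AB)_{12} * C_{22} = 0 * 3 = 0
(ABC)_{12} = 0 + 0 = 0

0


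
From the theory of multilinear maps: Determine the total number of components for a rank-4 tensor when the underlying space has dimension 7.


The number of components of a rank-r tensor in d dimensions is d^r.
Here d = 7 and r = 4.
7^4 = 2401

2401


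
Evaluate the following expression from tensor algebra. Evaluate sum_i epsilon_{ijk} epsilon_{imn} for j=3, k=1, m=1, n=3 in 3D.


Using the identity: epsilon_{ijk} epsilon_{imn} = delta_{jm} delta_{kn} - delta_{jn} delta_{km}.
delta_{31} = 0
delta_{13} = 0
delta_{33} = 1
delta_{11} = 1
Result = 0 * 0 - 1 * 1 = 0 - 1 = -1

-1


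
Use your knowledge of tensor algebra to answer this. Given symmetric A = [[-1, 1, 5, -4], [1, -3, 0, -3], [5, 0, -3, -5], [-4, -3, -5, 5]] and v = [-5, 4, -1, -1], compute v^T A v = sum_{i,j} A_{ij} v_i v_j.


First compute Av:
(Av)_1 = -1*-5 + 1*4 + 5*-1 + -4*-1 = 8
(Av)_2 = 1*-5 + -3*4 + 0*-1 + -3*-1 = -14
(Av)_3 = 5*-5 + 0*4 + -3*-1 + -5*-1 = -17
(Av)_4 = -4*-5 + -3*4 + -5*-1 + 5*-1 = 8
Av = [8, -14, -17, 8]
Then v^T (Av) = -5*8 + 4*-14 + -1*-17 + -1*8
= -40 + -56 + 17 + -8 = -87

-87


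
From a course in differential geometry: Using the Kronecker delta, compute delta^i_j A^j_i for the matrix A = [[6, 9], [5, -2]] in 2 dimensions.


The contraction (trace) of a rank-2 tensor is the sum of its diagonal elements.
Diagonal entries: A[1,1] = 6, A[2,2] = -2
Tr(A) = 6 + -2 = 4

4


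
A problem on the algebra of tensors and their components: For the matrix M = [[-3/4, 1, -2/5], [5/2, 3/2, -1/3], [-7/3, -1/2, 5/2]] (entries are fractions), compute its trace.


The trace is the sum of diagonal entries.
Diagonal: M[1,1] = -3/4, M[2,2] = 3/2, M[3,3] = 5/2
Tr(M) = -3/4 + 3/2 + 5/2
Computing step by step:
After adding M[1,1]: -3/4
After adding M[2,2]: 3/4
After adding M[3,3]: 13/4
Tr(M) = 13/4

13/4


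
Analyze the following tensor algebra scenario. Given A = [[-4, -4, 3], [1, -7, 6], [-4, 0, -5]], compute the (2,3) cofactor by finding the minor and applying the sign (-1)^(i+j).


To find cofactor C_{23}, delete row 2 and column 3.
The resulting 2x2 submatrix is: [[-4, -4], [-4, 0]]
Minor M_{23} = -4*0 - -4*-4
  = 0 - 16 = -16
Sign = (-1)^(2+3) = (-1)^5 = -1
Cofactor C_{23} = -1 * -16 = 16

16


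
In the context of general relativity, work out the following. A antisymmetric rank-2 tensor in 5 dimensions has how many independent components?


A antisymmetric rank-2 tensor in d dimensions has d(d-1)/2 independent components.
d = 5
d(d-1)/2 = 5 * 4 / 2 = 20 / 2 = 10

10


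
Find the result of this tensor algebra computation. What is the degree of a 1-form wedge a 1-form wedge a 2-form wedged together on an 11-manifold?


The degree of a wedge product is the sum of the degrees of the individual forms.
Degrees: 1, 1, 2
Total degree = 1 + 1 + 2 = 4

4


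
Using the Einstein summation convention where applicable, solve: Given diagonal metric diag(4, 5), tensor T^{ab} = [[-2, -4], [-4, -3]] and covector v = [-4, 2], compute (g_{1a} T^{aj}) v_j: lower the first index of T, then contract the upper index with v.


Step 1: lower the first index. For a diagonal metric, g_{ia} T^{aj} = g_{ii} T^{ij} (no sum on i).
g_{11} = 4
S_1{}^1 = 4 * T^{11} = 4 * -2 = -8
S_1{}^2 = 4 * T^{12} = 4 * -4 = -16
Step 2: contract S_1{}^j with v_j.
S_1{}^1 * v_1 = -8 * -4 = 32
S_1{}^2 * v_2 = -16 * 2 = -32
Result = 32 + -32 = 0

0


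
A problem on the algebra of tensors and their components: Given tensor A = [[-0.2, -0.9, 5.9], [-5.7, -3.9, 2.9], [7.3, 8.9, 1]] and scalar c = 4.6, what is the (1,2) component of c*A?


Scalar multiplication: (cA)_{ij} = c * A_{ij}.
c = 4.6
A_{12} = -0.9
(cA)_{12} = 4.6 * -0.9 = -4.14

-4.14


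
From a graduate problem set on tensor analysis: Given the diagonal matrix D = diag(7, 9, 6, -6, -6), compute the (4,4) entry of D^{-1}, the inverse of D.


For a diagonal matrix, the inverse has entries (D^{-1})_{ii} = 1/d_{ii}.
The diagonal entries are: d_{11} = 7, d_{22} = 9, d_{33} = 6, d_{44} = -6, d_{55} = -6
We need (D^{-1})_{44} = 1/d_{44} = 1/-6 = -1/6

-1/6


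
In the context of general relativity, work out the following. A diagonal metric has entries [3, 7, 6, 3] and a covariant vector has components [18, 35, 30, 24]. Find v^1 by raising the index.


To raise an index with a diagonal metric: v^i = v_i / g_{ii}.
For index 1: v_1 = 18, g_{11} = 3
v^1 = 18 / 3 = 6

6


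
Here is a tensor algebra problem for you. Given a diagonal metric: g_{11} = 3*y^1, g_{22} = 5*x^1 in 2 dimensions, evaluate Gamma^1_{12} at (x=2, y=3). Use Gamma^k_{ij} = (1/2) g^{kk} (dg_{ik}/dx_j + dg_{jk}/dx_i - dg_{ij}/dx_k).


For a diagonal metric, Gamma^k_{ij} = (1/2) g^{kk} (dg_{ik}/dx_j + dg_{jk}/dx_i - dg_{ij}/dx_k).
The metric is diagonal, so g_{ab} = 0 for a != b.
At the given point: g_{11} = 9, g_{22} = 10
g^{11} = 1/9
dg_{11}/dx_2 = dg_{11}/dx_2 = 3
dg_{21}/dx_1 = 0 (off-diagonal)
dg_{12}/dx_1 = 0 (off-diagonal)
Numerator = 3 + 0 - 0 = 3
Gamma^1_{12} = 3 / (2 * 9) = 1/6

1/6


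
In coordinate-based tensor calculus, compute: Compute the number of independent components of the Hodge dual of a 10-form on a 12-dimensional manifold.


The Hodge dual of a p-form on an n-dimensional manifold is an (n-p)-form.
n = 12, p = 10, so dual degree = 12 - 10 = 2
The number of components is C(n, n-p) = C(12, 2) = 66

66


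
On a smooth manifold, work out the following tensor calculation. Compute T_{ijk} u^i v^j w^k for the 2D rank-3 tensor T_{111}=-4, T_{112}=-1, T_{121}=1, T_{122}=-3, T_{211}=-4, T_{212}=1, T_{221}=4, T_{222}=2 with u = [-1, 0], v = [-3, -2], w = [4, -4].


S = sum over i,j,k of T_{ijk} u_i v_j w_k. Expanding all 8 terms:
T_{111}*u_1*v_1*w_1 = -4*-1*-3*4 = -48  (running total: -48)
T_{112}*u_1*v_1*w_2 = -1*-1*-3*-4 = 12  (running total: -36)
T_{121}*u_1*v_2*w_1 = 1*-1*-2*4 = 8  (running total: -28)
T_{122}*u_1*v_2*w_2 = -3*-1*-2*-4 = 24  (running total: -4)
T_{211}*u_2*v_1*w_1 = -4*0*-3*4 = 0  (running total: -4)
T_{212}*u_2*v_1*w_2 = 1*0*-3*-4 = 0  (running total: -4)
T_{221}*u_2*v_2*w_1 = 4*0*-2*4 = 0  (running total: -4)
T_{222}*u_2*v_2*w_2 = 2*0*-2*-4 = 0  (running total: -4)
S = -4

-4


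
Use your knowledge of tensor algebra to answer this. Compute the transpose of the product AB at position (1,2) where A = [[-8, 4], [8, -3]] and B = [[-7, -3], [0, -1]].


(AB)^T_{ij} = (AB)_{ji} = sum_k A_{jk} B_{ki}.
For i=1, j=2 we need (AB)_{21}:
A_{21} * B_{11} = 8 * -7 = -56
A_{22} * B_{21} = -3 * 0 = 0
Sum = -56 + 0 = -56

-56
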